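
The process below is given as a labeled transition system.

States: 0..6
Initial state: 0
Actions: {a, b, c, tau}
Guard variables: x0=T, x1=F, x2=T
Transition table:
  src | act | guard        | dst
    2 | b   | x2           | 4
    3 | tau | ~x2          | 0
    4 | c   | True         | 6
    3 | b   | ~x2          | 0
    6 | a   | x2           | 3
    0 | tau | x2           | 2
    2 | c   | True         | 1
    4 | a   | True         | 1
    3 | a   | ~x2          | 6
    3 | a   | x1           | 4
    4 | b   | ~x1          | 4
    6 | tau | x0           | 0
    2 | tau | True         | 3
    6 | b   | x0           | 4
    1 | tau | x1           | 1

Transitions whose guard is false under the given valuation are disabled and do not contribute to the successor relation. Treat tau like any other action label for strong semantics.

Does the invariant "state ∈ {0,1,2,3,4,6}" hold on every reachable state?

Inv-set: {0,1,2,3,4,6}
Reachable = {0,1,2,3,4,6}
  0: ok
  1: ok
  2: ok
  3: ok
  4: ok
  6: ok

Answer: INVARIANT HOLDS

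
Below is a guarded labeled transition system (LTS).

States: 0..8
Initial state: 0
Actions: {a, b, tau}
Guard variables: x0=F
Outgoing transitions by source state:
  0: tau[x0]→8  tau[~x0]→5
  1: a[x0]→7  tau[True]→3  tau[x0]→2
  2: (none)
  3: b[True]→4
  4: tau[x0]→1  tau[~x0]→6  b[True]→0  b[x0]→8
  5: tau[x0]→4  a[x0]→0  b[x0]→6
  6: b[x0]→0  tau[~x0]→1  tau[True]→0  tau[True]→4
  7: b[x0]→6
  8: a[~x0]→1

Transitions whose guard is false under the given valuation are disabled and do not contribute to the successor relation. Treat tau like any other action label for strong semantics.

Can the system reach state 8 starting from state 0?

After dropping false guards: 9 live edges.
depth 0: {0}
depth 1: {5}  cumulative {0,5}
R = {0,5}

Answer: UNREACHABLE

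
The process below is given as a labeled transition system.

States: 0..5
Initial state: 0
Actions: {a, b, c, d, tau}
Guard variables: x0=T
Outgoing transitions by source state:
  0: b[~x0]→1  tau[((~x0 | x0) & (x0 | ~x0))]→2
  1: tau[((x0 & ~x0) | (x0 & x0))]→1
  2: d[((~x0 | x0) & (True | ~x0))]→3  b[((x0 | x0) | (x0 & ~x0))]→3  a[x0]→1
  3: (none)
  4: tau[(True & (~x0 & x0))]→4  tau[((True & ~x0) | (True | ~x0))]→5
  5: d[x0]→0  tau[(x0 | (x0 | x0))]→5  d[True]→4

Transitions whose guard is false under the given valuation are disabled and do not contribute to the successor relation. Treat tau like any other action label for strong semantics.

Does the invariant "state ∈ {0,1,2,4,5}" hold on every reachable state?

Inv-set: {0,1,2,4,5}
Reachable = {0,1,2,3}
  0: ok
  1: ok
  2: ok
  3: VIOLATES
counterexample path to 3: tau·d

Answer: INVARIANT VIOLATED at state 3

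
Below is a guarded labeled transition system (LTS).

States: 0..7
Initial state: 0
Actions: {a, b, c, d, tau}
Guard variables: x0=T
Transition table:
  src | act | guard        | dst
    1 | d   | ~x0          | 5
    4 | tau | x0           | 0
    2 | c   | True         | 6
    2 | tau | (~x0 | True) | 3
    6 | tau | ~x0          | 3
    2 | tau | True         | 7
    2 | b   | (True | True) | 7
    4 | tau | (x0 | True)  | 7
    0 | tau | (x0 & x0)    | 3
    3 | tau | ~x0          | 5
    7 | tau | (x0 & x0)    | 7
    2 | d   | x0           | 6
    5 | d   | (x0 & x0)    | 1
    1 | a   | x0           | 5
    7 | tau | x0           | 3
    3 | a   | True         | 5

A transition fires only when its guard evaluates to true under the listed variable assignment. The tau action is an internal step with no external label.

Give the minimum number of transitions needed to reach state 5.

Layered search for 5:
  L0 = {0}
  L1 = {3}
  L2 = {5}
5 enters at depth 2; path tau·a

Answer: 2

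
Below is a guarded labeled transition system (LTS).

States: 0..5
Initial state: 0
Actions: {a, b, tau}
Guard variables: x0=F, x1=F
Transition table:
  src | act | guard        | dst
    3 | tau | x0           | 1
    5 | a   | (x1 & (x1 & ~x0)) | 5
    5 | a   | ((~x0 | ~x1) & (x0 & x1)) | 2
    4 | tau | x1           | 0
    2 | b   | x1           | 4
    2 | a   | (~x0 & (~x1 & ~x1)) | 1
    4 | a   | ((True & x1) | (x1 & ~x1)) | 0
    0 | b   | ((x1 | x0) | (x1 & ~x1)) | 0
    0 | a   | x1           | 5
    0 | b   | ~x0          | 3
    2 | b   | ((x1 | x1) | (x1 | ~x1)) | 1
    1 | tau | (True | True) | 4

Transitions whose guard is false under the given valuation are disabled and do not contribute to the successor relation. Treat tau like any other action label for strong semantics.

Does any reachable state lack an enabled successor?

Reach set: {0,3}
  0: b→3  [1 out]
  3: ∅  [no exit]
trace reaching 3: b

Answer: DEADLOCK at state 3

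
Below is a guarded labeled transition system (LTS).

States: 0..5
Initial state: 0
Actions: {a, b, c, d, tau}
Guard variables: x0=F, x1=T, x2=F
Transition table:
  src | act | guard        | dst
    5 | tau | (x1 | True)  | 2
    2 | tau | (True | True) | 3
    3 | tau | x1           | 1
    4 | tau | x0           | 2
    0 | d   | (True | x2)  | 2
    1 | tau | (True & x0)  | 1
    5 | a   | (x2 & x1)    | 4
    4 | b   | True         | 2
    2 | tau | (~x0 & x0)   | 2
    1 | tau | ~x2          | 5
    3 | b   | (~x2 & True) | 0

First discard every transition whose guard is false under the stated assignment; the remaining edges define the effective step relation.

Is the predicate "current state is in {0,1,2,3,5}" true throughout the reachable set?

Inv-set: {0,1,2,3,5}
Reachable = {0,1,2,3,5}
  0: safe
  1: safe
  2: safe
  3: safe
  5: safe

Answer: INVARIANT HOLDS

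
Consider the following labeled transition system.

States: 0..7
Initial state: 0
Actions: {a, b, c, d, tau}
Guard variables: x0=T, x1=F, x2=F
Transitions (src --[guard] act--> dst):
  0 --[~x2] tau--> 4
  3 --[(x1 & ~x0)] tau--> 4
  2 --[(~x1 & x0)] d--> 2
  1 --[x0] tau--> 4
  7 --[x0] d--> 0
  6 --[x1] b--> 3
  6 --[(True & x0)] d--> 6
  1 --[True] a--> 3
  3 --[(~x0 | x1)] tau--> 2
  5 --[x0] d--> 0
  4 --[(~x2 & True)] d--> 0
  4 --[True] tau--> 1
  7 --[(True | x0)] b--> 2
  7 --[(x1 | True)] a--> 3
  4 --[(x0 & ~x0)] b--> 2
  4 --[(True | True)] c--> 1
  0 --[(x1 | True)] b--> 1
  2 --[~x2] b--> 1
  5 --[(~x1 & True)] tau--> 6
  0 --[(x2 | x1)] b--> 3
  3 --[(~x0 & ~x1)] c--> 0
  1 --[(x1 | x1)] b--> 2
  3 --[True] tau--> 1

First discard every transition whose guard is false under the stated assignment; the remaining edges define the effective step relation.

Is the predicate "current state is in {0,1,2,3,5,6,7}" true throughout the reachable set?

Answer: INVARIANT VIOLATED at state 4

Working:
Safe = {0,1,2,3,5,6,7}
Reachable = {0,1,3,4}
  0: ok
  1: ok
  3: ok
  4: VIOLATES
counterexample path to 4: tau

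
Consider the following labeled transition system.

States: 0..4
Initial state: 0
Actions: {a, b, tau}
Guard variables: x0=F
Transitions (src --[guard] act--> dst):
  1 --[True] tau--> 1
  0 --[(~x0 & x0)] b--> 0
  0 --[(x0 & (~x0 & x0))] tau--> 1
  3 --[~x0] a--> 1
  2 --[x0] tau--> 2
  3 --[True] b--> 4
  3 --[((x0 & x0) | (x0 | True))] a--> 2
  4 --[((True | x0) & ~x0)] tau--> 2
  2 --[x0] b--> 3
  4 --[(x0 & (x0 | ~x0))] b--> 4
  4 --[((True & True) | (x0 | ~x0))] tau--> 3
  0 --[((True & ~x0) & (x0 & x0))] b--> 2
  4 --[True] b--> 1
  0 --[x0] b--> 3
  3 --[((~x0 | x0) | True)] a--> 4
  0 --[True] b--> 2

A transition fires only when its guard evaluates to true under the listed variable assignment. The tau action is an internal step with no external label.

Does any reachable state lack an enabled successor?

Answer: DEADLOCK at state 2

Analysis:
R = {0,2}
  0: b→2  [1 out]
  2: ∅  [STUCK]
trace reaching 2: b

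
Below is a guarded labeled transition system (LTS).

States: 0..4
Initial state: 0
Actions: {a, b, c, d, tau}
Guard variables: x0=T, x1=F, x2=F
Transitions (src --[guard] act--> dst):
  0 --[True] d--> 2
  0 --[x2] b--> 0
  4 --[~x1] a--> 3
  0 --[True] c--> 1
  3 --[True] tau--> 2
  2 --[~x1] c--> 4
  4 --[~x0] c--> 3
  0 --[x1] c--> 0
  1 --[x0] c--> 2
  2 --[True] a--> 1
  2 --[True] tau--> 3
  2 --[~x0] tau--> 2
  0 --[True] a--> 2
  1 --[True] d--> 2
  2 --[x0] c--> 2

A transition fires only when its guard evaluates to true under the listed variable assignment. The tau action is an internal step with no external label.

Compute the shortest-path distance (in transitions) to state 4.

Breadth-first toward 4:
  Layer 0: {0}
  Layer 1: {1,2}
  Layer 2: {3,4}
first hit 4 at d=2 via a·c

Answer: 2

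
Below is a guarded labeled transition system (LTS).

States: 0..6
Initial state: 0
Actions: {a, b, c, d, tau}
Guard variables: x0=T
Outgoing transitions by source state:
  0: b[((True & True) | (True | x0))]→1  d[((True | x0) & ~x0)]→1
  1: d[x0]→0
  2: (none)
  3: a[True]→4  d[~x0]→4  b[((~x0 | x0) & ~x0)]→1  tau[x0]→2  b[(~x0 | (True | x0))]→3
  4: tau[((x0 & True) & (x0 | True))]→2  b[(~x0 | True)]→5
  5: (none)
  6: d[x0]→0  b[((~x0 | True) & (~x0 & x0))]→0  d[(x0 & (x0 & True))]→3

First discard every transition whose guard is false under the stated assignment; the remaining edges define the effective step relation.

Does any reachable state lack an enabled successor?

Reach set: {0,1}
  0: b→1  [deg 1]
  1: d→0  [deg 1]

Answer: DEADLOCK-FREE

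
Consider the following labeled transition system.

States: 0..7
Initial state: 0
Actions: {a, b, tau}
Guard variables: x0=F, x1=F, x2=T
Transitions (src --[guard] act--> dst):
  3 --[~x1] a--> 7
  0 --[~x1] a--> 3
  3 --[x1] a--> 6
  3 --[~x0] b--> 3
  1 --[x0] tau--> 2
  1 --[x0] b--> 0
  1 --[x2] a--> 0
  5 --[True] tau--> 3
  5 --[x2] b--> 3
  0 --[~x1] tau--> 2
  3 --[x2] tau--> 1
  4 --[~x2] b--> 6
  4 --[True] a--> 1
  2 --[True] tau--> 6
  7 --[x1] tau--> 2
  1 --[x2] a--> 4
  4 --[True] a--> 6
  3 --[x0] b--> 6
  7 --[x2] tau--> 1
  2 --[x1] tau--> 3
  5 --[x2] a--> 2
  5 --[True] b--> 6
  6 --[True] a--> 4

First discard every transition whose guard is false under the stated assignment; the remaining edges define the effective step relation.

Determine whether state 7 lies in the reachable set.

Answer: REACHABLE

Trace:
After dropping false guards: 16 live edges.
Layer 0: {0}
Layer 1: {2,3}  now seen {0,2,3}
Layer 2: {1,6,7}  now seen {0,1,2,3,6,7}
Layer 3: {4}  now seen {0,1,2,3,4,6,7}
Reach set: {0,1,2,3,4,6,7}
witness 7: a·a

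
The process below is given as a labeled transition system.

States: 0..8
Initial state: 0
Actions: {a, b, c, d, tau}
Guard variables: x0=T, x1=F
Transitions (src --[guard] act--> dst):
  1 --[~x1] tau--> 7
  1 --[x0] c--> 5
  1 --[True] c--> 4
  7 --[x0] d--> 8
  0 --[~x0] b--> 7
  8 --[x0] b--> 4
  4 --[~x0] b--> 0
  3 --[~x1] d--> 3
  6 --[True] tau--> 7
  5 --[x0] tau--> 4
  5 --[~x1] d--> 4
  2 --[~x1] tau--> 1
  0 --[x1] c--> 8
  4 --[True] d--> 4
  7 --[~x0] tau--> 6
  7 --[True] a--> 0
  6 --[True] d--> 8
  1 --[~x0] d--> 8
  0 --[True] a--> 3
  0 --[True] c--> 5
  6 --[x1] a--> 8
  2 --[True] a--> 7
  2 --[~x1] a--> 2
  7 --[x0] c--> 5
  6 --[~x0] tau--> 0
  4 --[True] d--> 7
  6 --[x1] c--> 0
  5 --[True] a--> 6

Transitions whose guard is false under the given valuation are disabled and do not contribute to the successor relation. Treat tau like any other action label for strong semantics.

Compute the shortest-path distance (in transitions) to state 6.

Answer: 2

Analysis:
Layered search for 6:
  depth 0: {0}
  depth 1: {3,5}
  depth 2: {4,6}
depth(6)=2, e.g. c·a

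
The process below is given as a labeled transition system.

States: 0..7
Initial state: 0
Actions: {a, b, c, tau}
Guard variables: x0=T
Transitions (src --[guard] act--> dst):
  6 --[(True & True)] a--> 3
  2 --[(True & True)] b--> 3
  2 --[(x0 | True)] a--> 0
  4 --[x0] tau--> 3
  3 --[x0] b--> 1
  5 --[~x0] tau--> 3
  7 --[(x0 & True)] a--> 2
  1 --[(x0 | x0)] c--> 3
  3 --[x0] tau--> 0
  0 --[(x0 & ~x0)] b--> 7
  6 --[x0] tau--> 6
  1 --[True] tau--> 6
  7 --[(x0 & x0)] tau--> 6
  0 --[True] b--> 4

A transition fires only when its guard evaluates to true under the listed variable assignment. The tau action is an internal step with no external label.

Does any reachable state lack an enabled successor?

R = {0,1,3,4,6}
  0: b→4  [1 exit(s)]
  1: c→3  tau→6  [2 exit(s)]
  3: b→1  tau→0  [2 exit(s)]
  4: tau→3  [1 exit(s)]
  6: a→3  tau→6  [2 exit(s)]

Answer: DEADLOCK-FREE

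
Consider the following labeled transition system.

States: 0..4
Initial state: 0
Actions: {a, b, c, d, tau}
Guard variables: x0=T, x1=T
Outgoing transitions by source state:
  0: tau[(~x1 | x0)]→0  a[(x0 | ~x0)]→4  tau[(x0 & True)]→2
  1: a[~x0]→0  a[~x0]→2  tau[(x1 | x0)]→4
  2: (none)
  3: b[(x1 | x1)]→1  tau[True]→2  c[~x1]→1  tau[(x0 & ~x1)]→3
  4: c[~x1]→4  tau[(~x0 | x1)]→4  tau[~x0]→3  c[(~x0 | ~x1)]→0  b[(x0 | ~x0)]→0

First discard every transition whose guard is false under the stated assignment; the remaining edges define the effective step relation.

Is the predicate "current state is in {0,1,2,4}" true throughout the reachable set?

Allowed set {0,1,2,4}
Reachable = {0,2,4}
  0: ✓
  2: ✓
  4: ✓

Answer: INVARIANT HOLDS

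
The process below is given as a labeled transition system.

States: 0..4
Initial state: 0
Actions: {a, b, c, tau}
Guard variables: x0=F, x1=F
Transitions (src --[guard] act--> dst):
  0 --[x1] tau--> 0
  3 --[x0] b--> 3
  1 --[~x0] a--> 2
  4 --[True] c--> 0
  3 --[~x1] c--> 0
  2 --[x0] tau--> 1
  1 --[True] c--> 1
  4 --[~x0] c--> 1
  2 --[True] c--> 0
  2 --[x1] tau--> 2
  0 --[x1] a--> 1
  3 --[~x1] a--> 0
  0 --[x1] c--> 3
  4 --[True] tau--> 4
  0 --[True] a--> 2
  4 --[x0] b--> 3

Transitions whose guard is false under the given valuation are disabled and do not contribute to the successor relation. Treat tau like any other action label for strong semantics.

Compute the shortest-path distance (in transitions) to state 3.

BFS to 3:
  L0 = {0}
  L1 = {2}
3 never appears.

Answer: UNREACHABLE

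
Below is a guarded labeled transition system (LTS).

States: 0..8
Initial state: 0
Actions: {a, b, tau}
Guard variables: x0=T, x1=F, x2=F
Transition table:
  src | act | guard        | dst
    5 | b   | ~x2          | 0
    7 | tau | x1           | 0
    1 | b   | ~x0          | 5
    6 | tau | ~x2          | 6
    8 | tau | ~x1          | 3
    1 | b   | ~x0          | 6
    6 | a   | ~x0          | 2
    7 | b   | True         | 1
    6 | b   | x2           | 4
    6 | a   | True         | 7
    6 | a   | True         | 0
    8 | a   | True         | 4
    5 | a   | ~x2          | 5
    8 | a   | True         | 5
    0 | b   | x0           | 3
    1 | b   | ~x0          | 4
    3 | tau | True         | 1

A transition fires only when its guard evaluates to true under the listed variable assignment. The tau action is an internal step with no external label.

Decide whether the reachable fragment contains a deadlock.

Reach set: {0,1,3}
  0: b→3  [1 exit(s)]
  1: ∅  [no exit]
  3: tau→1  [1 exit(s)]
Path to 1: b·tau

Answer: DEADLOCK at state 1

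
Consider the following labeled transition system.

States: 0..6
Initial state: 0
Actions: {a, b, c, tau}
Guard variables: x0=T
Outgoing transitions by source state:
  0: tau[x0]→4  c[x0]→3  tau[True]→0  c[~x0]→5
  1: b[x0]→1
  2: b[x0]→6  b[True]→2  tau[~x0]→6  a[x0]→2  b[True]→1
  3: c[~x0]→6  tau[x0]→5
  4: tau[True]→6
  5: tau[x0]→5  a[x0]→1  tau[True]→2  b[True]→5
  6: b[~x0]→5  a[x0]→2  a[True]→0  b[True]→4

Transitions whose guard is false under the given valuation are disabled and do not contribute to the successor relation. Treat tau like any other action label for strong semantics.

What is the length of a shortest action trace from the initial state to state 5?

Answer: 2

Trace:
BFS to 5:
  depth 0: {0}
  depth 1: {3,4}
  depth 2: {5,6}
first hit 5 at d=2 via c·tau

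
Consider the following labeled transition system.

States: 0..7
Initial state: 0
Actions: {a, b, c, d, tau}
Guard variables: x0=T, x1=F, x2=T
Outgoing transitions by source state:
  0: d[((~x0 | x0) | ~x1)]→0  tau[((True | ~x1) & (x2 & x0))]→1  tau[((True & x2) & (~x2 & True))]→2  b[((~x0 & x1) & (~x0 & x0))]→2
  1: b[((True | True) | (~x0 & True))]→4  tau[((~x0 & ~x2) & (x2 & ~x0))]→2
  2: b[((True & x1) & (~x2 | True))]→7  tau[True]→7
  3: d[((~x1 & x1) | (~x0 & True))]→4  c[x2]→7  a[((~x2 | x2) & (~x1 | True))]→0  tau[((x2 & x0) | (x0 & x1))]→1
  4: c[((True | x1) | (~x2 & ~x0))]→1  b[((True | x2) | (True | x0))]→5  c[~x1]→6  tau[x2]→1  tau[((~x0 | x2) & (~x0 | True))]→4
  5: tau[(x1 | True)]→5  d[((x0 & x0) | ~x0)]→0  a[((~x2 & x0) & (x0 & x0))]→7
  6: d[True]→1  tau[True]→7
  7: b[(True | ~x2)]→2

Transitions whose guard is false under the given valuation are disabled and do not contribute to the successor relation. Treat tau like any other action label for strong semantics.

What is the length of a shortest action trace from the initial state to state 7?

Answer: 4

Working:
Breadth-first toward 7:
  Layer 0: {0}
  Layer 1: {1}
  Layer 2: {4}
  Layer 3: {5,6}
  Layer 4: {7}
7 enters at depth 4; path tau·b·c·tau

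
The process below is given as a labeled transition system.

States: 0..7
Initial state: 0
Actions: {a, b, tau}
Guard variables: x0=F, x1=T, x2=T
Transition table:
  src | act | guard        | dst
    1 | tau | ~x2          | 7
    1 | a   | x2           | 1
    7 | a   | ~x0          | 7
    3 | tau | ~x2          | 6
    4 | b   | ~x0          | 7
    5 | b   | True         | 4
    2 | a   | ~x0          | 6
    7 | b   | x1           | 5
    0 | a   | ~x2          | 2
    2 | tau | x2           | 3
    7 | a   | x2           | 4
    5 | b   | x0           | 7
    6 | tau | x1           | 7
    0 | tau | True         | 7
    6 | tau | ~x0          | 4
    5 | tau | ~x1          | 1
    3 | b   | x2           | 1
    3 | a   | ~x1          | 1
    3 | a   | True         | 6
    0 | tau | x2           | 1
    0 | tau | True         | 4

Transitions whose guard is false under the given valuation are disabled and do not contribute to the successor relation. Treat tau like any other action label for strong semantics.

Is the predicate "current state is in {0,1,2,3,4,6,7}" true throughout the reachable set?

Inv-set: {0,1,2,3,4,6,7}
Reachable = {0,1,4,5,7}
  0: safe
  1: safe
  4: safe
  5: ✗ unsafe
  7: safe
witness against invariant: tau·b → 5

Answer: INVARIANT VIOLATED at state 5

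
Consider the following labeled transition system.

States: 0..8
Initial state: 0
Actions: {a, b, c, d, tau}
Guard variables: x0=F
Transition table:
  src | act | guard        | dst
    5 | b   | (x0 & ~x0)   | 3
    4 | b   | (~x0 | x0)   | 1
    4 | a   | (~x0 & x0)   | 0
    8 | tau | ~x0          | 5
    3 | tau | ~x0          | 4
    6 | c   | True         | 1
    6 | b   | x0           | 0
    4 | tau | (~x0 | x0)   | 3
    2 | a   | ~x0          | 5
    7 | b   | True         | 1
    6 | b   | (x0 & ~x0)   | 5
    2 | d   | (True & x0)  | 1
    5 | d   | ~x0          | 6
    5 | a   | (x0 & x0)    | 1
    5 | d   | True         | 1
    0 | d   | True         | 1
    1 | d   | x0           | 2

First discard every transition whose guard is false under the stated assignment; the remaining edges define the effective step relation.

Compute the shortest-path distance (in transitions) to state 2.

Answer: UNREACHABLE

Trace:
Breadth-first toward 2:
  depth 0: {0}
  depth 1: {1}
2 never appears.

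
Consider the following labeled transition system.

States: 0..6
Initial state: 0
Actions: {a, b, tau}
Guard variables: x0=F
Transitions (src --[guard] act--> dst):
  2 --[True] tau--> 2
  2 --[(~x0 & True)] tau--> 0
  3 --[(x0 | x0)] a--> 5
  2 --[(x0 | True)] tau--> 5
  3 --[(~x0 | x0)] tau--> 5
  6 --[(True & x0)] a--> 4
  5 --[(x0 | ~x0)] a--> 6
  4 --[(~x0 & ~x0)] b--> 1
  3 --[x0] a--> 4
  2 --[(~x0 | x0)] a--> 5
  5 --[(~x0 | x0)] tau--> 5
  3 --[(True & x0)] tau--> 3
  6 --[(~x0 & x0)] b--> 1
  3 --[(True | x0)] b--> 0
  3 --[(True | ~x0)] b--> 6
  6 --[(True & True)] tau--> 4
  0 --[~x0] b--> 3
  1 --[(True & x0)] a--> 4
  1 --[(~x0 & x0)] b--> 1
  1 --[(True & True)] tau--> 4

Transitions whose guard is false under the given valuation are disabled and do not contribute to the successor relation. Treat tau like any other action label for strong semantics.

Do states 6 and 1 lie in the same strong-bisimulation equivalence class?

Answer: BISIMILAR

Trace:
Refine partition for ~:
  π0 = {{0,1,2,3,4,5,6}}
  π1 = {{0,4},{1,6},{2,5},{3}}
  π2 = {{0},{1,6},{2},{3},{4},{5}}
stable after 3 split(s): 6 block(s)
[6]={1,6}  [1]={1,6}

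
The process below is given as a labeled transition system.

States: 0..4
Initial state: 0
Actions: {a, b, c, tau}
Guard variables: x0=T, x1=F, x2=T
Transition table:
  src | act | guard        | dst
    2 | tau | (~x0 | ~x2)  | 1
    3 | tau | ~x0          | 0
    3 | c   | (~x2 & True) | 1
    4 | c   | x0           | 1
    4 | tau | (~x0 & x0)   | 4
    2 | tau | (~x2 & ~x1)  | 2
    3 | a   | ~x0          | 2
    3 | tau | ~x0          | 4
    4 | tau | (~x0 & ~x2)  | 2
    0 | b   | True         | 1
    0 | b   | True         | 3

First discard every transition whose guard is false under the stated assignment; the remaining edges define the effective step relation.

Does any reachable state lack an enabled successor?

Answer: DEADLOCK at state 1

Working:
Reach set: {0,1,3}
  0: b→1  b→3  [2 exit(s)]
  1: ∅  [STUCK]
  3: ∅  [STUCK]
Path to 1: b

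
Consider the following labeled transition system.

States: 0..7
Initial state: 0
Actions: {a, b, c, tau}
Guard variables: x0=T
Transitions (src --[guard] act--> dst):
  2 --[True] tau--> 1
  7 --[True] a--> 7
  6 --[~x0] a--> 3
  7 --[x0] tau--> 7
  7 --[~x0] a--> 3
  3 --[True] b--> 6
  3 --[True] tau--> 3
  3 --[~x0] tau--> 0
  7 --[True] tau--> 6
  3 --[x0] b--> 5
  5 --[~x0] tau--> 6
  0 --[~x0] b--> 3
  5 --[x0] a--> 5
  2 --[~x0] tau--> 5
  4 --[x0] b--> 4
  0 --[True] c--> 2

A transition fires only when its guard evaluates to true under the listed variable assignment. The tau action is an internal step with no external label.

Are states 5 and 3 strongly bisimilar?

Answer: NOT BISIMILAR

Trace:
Refine partition for ~:
  π0 = {{0,1,2,3,4,5,6,7}}
  π1 = {{0},{1,6},{2},{3},{4},{5},{7}}
stable after 2 split(s): 7 block(s)
class of 5: {5}; class of 3: {3}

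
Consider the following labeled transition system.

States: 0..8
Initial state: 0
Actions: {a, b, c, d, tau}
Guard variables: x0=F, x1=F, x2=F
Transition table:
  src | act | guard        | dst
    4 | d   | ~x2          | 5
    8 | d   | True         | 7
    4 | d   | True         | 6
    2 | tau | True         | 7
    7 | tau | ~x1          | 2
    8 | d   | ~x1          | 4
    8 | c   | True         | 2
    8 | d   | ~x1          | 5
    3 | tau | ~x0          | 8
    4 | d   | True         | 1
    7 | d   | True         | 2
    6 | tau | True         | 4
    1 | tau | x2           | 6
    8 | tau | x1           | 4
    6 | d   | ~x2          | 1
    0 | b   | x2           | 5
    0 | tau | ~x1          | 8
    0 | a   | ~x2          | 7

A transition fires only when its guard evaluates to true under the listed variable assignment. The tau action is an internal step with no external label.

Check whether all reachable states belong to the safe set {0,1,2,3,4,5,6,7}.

Allowed set {0,1,2,3,4,5,6,7}
R = {0,1,2,4,5,6,7,8}
  0: ✓
  1: ✓
  2: ✓
  4: ✓
  5: ✓
  6: ✓
  7: ✓
  8: VIOLATES
reach 8 via tau — violates

Answer: INVARIANT VIOLATED at state 8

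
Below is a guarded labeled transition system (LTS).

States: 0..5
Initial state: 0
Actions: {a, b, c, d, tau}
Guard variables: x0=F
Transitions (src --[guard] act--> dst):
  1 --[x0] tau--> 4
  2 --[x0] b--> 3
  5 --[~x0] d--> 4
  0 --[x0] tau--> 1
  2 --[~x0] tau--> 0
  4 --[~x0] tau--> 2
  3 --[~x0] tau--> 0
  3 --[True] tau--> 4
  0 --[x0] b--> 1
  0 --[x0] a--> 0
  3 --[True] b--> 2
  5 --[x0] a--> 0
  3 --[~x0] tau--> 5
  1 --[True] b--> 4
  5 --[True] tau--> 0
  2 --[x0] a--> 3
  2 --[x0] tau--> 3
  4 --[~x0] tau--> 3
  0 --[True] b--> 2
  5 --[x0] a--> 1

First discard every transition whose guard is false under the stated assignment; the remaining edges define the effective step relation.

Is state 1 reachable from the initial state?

Answer: UNREACHABLE

Trace:
After dropping false guards: 11 live edges.
depth 0: {0}
depth 1: {2}  total {0,2}
R = {0,2}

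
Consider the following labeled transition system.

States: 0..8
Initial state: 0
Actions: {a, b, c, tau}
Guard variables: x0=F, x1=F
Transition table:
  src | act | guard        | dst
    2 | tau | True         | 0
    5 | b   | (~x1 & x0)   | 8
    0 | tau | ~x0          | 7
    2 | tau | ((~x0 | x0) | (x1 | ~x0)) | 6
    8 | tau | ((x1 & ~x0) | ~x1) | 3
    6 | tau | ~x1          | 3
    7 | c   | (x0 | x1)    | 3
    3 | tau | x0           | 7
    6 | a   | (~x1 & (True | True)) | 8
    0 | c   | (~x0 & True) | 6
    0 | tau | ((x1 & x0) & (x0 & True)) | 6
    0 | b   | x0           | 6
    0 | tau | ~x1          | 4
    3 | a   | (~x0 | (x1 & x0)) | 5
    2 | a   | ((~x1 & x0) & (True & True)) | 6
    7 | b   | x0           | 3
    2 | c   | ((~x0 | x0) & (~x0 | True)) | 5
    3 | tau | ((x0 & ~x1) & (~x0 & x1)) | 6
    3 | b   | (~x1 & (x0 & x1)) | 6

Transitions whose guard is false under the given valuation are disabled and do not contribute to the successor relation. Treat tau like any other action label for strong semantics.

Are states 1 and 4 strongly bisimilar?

Refine partition for ~:
  P[0] = {{0,1,2,3,4,5,6,7,8}}
  P[1] = {{0,2},{1,4,5,7},{3},{6},{8}}
  P[2] = {{0},{1,4,5,7},{2},{3},{6},{8}}
6 equivalence class(es) (converged in 3)
class of 1: {1,4,5,7}; class of 4: {1,4,5,7}

Answer: BISIMILAR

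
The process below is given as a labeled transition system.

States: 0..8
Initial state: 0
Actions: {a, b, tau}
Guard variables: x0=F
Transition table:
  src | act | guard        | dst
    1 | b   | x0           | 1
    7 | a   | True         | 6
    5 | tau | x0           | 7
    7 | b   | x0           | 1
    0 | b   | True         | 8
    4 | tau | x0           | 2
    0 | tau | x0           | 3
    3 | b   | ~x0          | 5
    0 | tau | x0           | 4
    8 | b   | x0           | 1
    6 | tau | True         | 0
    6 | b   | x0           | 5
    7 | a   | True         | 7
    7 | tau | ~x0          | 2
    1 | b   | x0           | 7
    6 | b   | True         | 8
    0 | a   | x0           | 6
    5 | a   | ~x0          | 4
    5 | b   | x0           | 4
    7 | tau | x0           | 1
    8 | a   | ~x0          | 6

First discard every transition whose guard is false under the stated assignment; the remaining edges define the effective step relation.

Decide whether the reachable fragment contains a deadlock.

Reachable = {0,6,8}
  0: b→8  [1 out]
  6: b→8  tau→0  [2 out]
  8: a→6  [1 out]

Answer: DEADLOCK-FREE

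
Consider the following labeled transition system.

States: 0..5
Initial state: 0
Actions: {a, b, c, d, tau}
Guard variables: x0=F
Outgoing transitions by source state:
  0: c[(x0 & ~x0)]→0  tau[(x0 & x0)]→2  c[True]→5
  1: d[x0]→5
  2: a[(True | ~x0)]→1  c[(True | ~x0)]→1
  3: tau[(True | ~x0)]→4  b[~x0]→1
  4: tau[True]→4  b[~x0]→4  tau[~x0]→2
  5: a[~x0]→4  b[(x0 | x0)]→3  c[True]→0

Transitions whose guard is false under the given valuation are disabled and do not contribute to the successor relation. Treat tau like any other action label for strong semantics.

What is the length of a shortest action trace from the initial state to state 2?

Answer: 3

Trace:
Breadth-first toward 2:
  depth 0: {0}
  depth 1: {5}
  depth 2: {4}
  depth 3: {2}
depth(2)=3, e.g. c·a·tau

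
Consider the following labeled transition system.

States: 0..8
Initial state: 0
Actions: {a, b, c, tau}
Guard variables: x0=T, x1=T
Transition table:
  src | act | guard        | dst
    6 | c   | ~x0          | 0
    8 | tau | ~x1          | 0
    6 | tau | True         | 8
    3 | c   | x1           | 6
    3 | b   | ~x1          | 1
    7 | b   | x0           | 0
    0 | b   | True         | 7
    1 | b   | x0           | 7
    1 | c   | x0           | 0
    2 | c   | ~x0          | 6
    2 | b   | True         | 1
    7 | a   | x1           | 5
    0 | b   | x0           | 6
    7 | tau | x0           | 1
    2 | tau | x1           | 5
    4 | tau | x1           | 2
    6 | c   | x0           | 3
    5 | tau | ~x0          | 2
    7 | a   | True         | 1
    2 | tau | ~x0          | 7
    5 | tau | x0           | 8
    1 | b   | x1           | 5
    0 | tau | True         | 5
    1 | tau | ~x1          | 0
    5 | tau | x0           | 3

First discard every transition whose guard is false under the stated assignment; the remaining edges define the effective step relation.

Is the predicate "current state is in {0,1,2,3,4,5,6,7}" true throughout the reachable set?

Inv-set: {0,1,2,3,4,5,6,7}
Reach set: {0,1,3,5,6,7,8}
  0: ✓
  1: ✓
  3: ✓
  5: ✓
  6: ✓
  7: ✓
  8: outside
reach 8 via b·tau — violates

Answer: INVARIANT VIOLATED at state 8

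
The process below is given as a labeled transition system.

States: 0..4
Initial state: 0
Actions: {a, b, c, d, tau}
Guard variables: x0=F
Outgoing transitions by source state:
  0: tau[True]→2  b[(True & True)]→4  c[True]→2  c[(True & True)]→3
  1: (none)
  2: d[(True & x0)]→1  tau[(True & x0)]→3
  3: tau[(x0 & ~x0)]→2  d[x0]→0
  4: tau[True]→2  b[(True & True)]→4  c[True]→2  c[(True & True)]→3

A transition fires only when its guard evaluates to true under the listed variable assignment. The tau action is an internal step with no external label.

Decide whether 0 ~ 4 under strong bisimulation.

Answer: BISIMILAR

Working:
Compute ~ classes (split until stable):
  round 0: {{0,1,2,3,4}}
  round 1: {{0,4},{1,2,3}}
stable after 2 split(s): 2 block(s)
0∈{0,4}, 4∈{0,4}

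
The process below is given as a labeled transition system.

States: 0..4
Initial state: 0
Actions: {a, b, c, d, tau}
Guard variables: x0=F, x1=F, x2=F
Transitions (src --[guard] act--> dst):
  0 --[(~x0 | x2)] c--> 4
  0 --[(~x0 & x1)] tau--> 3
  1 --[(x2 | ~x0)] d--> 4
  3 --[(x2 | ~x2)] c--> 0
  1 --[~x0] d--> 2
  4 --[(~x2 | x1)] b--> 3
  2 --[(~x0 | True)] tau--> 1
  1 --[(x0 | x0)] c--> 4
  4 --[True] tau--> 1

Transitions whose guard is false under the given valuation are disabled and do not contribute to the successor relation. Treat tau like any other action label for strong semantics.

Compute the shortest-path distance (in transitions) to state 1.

Answer: 2

Analysis:
Breadth-first toward 1:
  Layer 0: {0}
  Layer 1: {4}
  Layer 2: {1,3}
1 enters at depth 2; path c·tau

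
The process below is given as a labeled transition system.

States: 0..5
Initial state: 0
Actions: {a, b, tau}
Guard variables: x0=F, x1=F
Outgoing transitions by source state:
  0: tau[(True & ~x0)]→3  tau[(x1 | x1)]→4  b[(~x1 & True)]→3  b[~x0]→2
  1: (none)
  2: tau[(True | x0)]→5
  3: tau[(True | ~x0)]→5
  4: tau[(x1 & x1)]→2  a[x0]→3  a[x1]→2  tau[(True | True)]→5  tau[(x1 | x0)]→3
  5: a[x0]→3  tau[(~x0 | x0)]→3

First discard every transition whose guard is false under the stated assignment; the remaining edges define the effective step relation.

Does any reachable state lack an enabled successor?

R = {0,2,3,5}
  0: b→2  b→3  tau→3  [3 out]
  2: tau→5  [1 out]
  3: tau→5  [1 out]
  5: tau→3  [1 out]

Answer: DEADLOCK-FREE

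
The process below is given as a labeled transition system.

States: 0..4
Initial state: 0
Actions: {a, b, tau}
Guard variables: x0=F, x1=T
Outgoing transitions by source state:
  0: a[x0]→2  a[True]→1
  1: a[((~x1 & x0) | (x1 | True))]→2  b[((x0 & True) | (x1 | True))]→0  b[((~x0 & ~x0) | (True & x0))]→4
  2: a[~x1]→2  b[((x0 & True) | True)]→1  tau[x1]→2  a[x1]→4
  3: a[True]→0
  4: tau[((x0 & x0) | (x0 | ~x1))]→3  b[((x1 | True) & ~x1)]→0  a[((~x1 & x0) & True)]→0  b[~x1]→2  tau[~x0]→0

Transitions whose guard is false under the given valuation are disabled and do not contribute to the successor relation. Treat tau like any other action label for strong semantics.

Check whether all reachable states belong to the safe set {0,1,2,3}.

Answer: INVARIANT VIOLATED at state 4

Analysis:
Safe = {0,1,2,3}
R = {0,1,2,4}
  0: ok
  1: ok
  2: ok
  4: ✗ unsafe
counterexample path to 4: a·b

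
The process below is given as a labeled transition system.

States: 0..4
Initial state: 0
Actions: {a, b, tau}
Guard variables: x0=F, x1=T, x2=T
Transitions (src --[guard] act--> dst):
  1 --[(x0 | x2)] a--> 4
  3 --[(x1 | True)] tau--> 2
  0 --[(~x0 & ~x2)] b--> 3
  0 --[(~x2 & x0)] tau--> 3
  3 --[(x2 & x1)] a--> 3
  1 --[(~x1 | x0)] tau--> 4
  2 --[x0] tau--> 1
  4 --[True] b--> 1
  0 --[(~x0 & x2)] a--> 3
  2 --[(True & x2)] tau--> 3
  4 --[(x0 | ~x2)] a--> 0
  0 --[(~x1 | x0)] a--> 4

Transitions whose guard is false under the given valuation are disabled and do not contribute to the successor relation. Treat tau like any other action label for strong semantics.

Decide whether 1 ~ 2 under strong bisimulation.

Compute ~ classes (split until stable):
  π0 = {{0,1,2,3,4}}
  π1 = {{0,1},{2},{3},{4}}
  π2 = {{0},{1},{2},{3},{4}}
5 equivalence class(es) (converged in 3)
[1]={1}  [2]={2}

Answer: NOT BISIMILAR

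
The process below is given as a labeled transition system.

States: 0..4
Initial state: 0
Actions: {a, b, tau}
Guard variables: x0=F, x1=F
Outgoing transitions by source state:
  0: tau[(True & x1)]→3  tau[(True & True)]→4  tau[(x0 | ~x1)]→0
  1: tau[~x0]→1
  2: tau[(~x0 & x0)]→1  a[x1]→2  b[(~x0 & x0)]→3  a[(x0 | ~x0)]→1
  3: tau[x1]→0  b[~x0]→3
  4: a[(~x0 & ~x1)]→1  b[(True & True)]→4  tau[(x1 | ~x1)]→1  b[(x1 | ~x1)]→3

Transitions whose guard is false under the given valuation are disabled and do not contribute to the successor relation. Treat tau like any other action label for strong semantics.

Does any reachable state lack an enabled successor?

Reachable = {0,1,3,4}
  0: tau→0  tau→4  [deg 2]
  1: tau→1  [deg 1]
  3: b→3  [deg 1]
  4: a→1  b→3  b→4  tau→1  [deg 4]

Answer: DEADLOCK-FREE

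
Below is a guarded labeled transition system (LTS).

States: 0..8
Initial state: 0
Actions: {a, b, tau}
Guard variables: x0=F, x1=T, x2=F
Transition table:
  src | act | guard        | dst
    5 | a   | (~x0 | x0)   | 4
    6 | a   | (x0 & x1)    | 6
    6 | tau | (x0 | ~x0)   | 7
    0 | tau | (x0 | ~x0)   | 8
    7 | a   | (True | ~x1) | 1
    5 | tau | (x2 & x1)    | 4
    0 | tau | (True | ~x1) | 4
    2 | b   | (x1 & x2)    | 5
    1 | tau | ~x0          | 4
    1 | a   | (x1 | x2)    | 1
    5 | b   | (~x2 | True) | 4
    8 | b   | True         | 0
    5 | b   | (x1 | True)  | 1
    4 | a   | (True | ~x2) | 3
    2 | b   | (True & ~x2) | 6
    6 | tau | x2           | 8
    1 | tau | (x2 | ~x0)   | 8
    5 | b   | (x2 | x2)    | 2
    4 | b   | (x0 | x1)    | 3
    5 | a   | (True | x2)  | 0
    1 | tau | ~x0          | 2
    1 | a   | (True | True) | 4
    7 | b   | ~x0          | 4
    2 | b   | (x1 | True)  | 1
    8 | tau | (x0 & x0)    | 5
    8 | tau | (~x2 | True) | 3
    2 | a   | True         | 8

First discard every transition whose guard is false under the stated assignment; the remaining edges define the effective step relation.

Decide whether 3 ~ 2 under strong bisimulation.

Compute ~ classes (split until stable):
  P[0] = {{0,1,2,3,4,5,6,7,8}}
  P[1] = {{0,6},{1},{2,4,5,7},{3},{8}}
  P[2] = {{0},{1},{2},{3},{4},{5},{6},{7},{8}}
stable after 3 split(s): 9 block(s)
3∈{3}, 2∈{2}

Answer: NOT BISIMILAR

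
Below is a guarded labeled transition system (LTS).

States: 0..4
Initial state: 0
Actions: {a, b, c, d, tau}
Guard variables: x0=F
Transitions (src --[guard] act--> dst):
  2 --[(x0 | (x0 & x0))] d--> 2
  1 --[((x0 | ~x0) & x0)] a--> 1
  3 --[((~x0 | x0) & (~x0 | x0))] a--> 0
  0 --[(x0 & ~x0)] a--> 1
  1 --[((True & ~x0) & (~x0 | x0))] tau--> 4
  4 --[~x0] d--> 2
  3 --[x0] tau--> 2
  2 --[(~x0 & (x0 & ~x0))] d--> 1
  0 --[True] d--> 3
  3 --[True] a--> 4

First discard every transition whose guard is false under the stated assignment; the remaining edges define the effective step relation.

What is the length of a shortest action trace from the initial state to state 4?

Layered search for 4:
  depth 0: {0}
  depth 1: {3}
  depth 2: {4}
depth(4)=2, e.g. d·a

Answer: 2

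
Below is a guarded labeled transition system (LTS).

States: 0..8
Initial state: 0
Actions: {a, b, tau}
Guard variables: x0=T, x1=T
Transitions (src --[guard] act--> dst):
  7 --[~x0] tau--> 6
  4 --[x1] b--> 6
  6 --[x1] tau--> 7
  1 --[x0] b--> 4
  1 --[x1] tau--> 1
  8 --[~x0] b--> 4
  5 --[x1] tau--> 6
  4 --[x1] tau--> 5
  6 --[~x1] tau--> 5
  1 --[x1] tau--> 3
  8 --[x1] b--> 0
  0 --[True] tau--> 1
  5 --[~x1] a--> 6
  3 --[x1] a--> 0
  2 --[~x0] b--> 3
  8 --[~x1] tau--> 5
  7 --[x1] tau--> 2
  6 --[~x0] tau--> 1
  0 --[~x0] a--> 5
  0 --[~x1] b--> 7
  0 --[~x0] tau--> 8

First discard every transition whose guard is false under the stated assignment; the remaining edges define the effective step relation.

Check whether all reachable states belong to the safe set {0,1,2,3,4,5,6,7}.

Answer: INVARIANT HOLDS

Trace:
Inv-set: {0,1,2,3,4,5,6,7}
Reach set: {0,1,2,3,4,5,6,7}
  0: ok
  1: ok
  2: ok
  3: ok
  4: ok
  5: ok
  6: ok
  7: ok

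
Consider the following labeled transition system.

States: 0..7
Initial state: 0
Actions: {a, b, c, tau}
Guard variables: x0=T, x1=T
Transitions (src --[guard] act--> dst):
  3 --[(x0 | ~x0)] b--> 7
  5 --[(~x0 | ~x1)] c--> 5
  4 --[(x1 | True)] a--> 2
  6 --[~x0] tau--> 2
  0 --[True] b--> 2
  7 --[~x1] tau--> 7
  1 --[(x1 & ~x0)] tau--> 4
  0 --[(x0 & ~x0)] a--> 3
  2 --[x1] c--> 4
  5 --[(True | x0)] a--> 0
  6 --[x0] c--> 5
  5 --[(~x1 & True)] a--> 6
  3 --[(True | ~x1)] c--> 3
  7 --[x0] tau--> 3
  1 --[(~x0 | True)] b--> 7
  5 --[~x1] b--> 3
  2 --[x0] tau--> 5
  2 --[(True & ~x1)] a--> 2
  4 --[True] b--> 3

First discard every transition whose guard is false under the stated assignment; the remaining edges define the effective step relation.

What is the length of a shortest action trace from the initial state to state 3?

Answer: 3

Analysis:
Layered search for 3:
  L0 = {0}
  L1 = {2}
  L2 = {4,5}
  L3 = {3}
depth(3)=3, e.g. b·c·b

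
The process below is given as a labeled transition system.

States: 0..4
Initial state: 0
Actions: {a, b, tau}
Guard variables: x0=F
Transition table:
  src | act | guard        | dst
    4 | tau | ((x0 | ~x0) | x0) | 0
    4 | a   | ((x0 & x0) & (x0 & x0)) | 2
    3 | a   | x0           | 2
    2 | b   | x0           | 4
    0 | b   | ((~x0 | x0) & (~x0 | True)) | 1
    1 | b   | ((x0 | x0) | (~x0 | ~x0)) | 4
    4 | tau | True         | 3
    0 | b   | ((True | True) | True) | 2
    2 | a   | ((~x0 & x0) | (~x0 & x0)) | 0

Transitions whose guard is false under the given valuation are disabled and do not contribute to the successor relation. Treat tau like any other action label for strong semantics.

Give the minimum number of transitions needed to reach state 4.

BFS to 4:
  L0 = {0}
  L1 = {1,2}
  L2 = {4}
4 enters at depth 2; path b·b

Answer: 2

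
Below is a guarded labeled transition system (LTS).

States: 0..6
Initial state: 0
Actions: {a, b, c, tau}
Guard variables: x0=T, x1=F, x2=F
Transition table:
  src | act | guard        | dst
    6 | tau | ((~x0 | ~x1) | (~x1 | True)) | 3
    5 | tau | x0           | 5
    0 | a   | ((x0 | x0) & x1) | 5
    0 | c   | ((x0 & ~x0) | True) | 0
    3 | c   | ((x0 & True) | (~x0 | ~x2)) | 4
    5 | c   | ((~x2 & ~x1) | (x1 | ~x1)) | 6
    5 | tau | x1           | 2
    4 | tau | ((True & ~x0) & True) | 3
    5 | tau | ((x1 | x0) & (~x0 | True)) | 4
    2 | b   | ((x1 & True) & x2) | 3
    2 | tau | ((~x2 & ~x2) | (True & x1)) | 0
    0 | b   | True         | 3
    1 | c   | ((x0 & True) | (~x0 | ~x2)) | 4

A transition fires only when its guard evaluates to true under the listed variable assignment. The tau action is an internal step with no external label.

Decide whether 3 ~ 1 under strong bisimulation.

Answer: BISIMILAR

Working:
Compute ~ classes (split until stable):
  round 0: {{0,1,2,3,4,5,6}}
  round 1: {{0},{1,3},{2,6},{4},{5}}
  round 2: {{0},{1,3},{2},{4},{5},{6}}
Fixed point at round 3; 6 class(es).
[3]={1,3}  [1]={1,3}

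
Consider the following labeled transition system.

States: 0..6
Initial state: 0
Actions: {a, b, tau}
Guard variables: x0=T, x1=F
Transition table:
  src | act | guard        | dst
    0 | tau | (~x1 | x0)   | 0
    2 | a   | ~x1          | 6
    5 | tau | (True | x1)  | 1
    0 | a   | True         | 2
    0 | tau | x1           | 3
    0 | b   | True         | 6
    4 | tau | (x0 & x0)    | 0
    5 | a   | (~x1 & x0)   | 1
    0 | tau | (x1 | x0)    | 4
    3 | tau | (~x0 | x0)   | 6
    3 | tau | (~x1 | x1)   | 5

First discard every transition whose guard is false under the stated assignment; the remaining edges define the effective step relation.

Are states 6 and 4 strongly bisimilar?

Bisimulation quotient by refinement:
  P[0] = {{0,1,2,3,4,5,6}}
  P[1] = {{0},{1,6},{2},{3,4},{5}}
  P[2] = {{0},{1,6},{2},{3},{4},{5}}
stable after 3 split(s): 6 block(s)
[6]={1,6}  [4]={4}

Answer: NOT BISIMILAR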